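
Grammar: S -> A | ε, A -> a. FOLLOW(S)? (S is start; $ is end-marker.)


$ ∈ FOLLOW(S). For each A -> αBβ: add FIRST(β)\{ε} to FOLLOW(B); if β nullable, add FOLLOW(A).
FOLLOW(S) = {$}


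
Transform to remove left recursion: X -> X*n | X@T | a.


Left-recursive alternatives: X*n, X@T; non-recursive: a
Introduce X': X -> aX', X' -> *nX' | @TX' | ε


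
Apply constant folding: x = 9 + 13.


9 + 13 = 22 at compile time
Optimized: x = 22


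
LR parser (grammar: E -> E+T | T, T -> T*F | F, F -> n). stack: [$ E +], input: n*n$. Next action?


no handle ('E+' is not any RHS); shift 'n'
Action: shift


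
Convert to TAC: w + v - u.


Break into single-operator statements:
t1 = w + v
t2 = t1 - u


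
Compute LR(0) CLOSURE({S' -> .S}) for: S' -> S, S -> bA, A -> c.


Start: S' -> .S
For each item with dot before a nonterminal B, add B -> .γ for every B-production
Closure: [S' -> .S, S -> .bA]


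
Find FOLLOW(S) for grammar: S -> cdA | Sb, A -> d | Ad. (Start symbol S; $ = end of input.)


$ ∈ FOLLOW(S). For each A -> αBβ: add FIRST(β)\{ε} to FOLLOW(B); if β nullable, add FOLLOW(A).
FOLLOW(S) = {$, b}


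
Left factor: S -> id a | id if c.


Common prefix: 'id'
Factored: S -> id S', S' -> a | if c


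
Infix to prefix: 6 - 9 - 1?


left-to-right (same/higher precedence on left): tree is (- (- 6 9) 1)
Prefix: - - 6 9 1


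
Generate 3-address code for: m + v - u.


Break into single-operator statements:
t1 = m + v
t2 = t1 - u


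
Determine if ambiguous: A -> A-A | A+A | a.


'a-a+a' has two parse trees (no precedence encoded between - and +)
Ambiguous


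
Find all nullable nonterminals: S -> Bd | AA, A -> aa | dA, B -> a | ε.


A nonterminal is nullable iff some alternative derives ε (directly, or every symbol in it is nullable)
Nullable: {B}


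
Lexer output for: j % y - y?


Scan left to right, longest-match per lexeme
Tokens: ID(j), OP(%), ID(y), OP(-), ID(y)


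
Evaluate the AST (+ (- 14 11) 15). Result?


Evaluate inner: (- 14 11) = 3
Evaluate root: (+ 3 15) = 18
Result: 18


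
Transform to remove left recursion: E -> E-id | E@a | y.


Left-recursive alternatives: E-id, E@a; non-recursive: y
Introduce E': E -> yE', E' -> -idE' | @aE' | ε


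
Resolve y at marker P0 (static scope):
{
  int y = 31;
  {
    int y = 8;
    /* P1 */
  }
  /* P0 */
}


y declared in the same block as P0
y = 31


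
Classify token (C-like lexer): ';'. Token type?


Pattern: delimiter/punctuation
Type: PUNCTUATION


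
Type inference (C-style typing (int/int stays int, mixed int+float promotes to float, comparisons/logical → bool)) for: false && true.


Operand types: bool && bool
Rule: logical operators take bool operands and yield bool
Result type: bool


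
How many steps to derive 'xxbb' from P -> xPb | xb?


Derivation: P => xPb => xxbb
Steps: 2


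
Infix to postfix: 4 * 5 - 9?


Left to right (same or higher precedence on left)
Postfix: 4 5 * 9 -


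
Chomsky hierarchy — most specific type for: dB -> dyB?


LHS has context (more than one symbol) and |LHS| ≤ |RHS|
Classification: Type 1 (Context-Sensitive)


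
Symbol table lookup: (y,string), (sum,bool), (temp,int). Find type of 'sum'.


Lookup 'sum' → type bool


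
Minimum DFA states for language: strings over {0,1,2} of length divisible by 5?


Track length mod 5: states 0..4, accept at 0
Minimal DFA: 5 states


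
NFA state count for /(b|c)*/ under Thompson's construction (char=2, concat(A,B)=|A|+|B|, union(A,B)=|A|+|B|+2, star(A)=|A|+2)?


Syntax tree has 2 char leaf(s), 1 union(s), 1 star(s)
chars contribute 2×2 = 4; each union adds +2; each star adds +2
Total: 4 + 2 + 2 = 8 states


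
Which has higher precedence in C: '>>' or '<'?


'>>' is shift (level 8); '<' is relational (level 7)
Higher level binds tighter
'>>' has higher precedence than '<'


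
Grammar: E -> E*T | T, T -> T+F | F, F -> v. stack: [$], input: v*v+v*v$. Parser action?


no handle on stack; shift 'v'
Action: shift


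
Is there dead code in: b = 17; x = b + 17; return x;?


b is read by x's definition; x is returned
No dead code


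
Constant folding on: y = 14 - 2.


14 - 2 = 12 at compile time
Optimized: y = 12


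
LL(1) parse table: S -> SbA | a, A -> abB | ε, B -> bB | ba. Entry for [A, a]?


For [A, a]: 'a' ∈ FIRST(abB)
Entry: A -> abB


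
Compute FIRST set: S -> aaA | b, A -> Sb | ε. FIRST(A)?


Per alternative of A: FIRST(Sb) = {a, b}; FIRST(ε) = {ε}
FIRST(A) = {a, b, ε}


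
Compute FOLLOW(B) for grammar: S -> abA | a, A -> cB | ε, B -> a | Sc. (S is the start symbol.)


$ ∈ FOLLOW(S). For each A -> αBβ: add FIRST(β)\{ε} to FOLLOW(B); if β nullable, add FOLLOW(A).
FOLLOW(B) = {$, c}


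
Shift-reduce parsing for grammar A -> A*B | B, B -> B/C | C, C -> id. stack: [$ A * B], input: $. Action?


handle 'A*B' on top; lookahead ∈ FOLLOW(A) = {*, $}
Action: reduce (A -> A*B)


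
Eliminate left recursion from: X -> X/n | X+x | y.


Left-recursive alternatives: X/n, X+x; non-recursive: y
Introduce X': X -> yX', X' -> /nX' | +xX' | ε


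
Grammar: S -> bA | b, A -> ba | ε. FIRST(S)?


Per alternative of S: FIRST(bA) = {b}; FIRST(b) = {b}
FIRST(S) = {b}


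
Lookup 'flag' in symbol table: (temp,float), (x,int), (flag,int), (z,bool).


Lookup 'flag' → type int


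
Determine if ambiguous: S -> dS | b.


right-linear, alternatives start with distinct terminals 'd' vs 'b': unique leftmost derivation
Unambiguous


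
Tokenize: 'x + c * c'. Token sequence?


Scan left to right, longest-match per lexeme
Tokens: ID(x), OP(+), ID(c), OP(*), ID(c)


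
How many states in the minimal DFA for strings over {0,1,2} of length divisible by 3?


Track length mod 3: states 0..2, accept at 0
Minimal DFA: 3 states


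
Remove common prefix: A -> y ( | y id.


Common prefix: 'y'
Factored: A -> y A', A' -> ( | id


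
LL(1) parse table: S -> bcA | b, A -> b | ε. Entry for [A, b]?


For [A, b]: 'b' ∈ FIRST(b)
Entry: A -> b


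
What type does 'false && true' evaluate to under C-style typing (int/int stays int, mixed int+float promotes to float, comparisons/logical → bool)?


Operand types: bool && bool
Rule: logical operators take bool operands and yield bool
Result type: bool


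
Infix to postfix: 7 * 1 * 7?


Left to right (same or higher precedence on left)
Postfix: 7 1 * 7 *


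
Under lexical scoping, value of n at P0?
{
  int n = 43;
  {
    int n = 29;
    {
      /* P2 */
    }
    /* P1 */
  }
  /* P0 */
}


n declared in the same block as P0
n = 43


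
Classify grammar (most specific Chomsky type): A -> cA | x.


Right-linear: every RHS is a terminal or a terminal followed by one nonterminal
Classification: Type 3 (Regular)


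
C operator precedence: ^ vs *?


'*' is multiplicative (level 10); '^' is bitwise XOR (level 4)
Higher level binds tighter
'*' has higher precedence than '^'


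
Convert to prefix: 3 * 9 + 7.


left-to-right (same/higher precedence on left): tree is (+ (* 3 9) 7)
Prefix: + * 3 9 7


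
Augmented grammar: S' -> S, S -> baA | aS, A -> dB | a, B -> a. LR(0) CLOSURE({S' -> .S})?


Start: S' -> .S
For each item with dot before a nonterminal B, add B -> .γ for every B-production
Closure: [S' -> .S, S -> .baA, S -> .aS]


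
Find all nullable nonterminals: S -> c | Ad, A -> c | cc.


A nonterminal is nullable iff some alternative derives ε (directly, or every symbol in it is nullable)
Nullable: {}


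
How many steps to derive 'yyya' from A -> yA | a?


Derivation: A => yA => yyA => yyyA => yyya
Steps: 4


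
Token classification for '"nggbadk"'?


Pattern: double-quoted sequence
Type: STRING_LITERAL


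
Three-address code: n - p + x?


Break into single-operator statements:
t1 = n - p
t2 = t1 + x


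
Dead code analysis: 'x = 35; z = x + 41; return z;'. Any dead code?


x is read by z's definition; z is returned
No dead code


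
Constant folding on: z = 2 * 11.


2 * 11 = 22 at compile time
Optimized: z = 22


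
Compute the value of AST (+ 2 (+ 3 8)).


Evaluate inner: (+ 3 8) = 11
Evaluate root: (+ 2 11) = 13
Result: 13


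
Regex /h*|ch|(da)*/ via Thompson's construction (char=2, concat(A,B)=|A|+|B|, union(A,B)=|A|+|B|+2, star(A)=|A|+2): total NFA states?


Syntax tree has 5 char leaf(s), 2 union(s), 2 star(s)
chars contribute 5×2 = 10; each union adds +2; each star adds +2
Total: 10 + 4 + 4 = 18 states


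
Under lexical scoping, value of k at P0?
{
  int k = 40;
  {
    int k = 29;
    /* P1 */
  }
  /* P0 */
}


k declared in the same block as P0
k = 40


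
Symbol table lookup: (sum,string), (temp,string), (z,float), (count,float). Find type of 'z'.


Lookup 'z' → type float


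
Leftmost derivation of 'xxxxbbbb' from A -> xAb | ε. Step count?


Derivation: A => xAb => xxAbb => xxxAbbb => xxxxAbbbb => xxxxbbbb
Steps: 5


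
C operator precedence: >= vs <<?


'<<' is shift (level 8); '>=' is relational (level 7)
Higher level binds tighter
'<<' has higher precedence than '>='


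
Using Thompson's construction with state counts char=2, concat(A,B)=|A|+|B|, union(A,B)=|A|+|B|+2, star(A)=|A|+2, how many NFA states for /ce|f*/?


Syntax tree has 3 char leaf(s), 1 union(s), 1 star(s)
chars contribute 3×2 = 6; each union adds +2; each star adds +2
Total: 6 + 2 + 2 = 10 states


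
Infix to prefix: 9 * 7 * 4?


left-to-right (same/higher precedence on left): tree is (* (* 9 7) 4)
Prefix: * * 9 7 4


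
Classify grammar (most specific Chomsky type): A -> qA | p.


Right-linear: every RHS is a terminal or a terminal followed by one nonterminal
Classification: Type 3 (Regular)


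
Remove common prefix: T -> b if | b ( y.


Common prefix: 'b'
Factored: T -> b T', T' -> if | ( y


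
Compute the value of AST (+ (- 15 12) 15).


Evaluate inner: (- 15 12) = 3
Evaluate root: (+ 3 15) = 18
Result: 18


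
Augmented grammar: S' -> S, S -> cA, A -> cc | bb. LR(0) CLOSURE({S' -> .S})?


Start: S' -> .S
For each item with dot before a nonterminal B, add B -> .γ for every B-production
Closure: [S' -> .S, S -> .cA]


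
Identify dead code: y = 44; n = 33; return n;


y is assigned but never read
Dead: 'y = 44'


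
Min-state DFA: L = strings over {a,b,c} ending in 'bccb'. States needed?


Track the longest suffix of input matching a prefix of 'bccb': 5 classes (prefixes of length 0..4)
Minimal DFA: 5 states


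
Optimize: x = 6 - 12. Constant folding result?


6 - 12 = -6 at compile time
Optimized: x = -6


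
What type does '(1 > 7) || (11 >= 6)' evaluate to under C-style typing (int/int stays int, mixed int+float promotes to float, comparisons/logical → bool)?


Operand types: bool || bool
Rule: logical operators take bool operands and yield bool
Result type: bool


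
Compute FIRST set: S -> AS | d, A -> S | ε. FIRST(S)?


Per alternative of S: FIRST(AS) = {d}; FIRST(d) = {d}
FIRST(S) = {d}


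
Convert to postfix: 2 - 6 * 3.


* has higher precedence, evaluate 6*3 first
Postfix: 2 6 3 * -


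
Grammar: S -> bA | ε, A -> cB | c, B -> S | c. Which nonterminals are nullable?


A nonterminal is nullable iff some alternative derives ε (directly, or every symbol in it is nullable)
Nullable: {B, S}


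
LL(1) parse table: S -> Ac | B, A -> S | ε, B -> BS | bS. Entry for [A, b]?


For [A, b]: 'b' ∈ FIRST(S)
Entry: A -> S


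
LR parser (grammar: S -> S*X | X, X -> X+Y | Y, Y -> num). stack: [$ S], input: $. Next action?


start symbol S on stack, input exhausted
Action: accept


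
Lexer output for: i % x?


Scan left to right, longest-match per lexeme
Tokens: ID(i), OP(%), ID(x)


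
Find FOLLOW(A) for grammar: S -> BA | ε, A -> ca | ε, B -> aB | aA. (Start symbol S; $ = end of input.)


$ ∈ FOLLOW(S). For each A -> αBβ: add FIRST(β)\{ε} to FOLLOW(B); if β nullable, add FOLLOW(A).
FOLLOW(A) = {$, c}


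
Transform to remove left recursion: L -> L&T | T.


Left-recursive alternatives: L&T; non-recursive: T
Introduce L': L -> TL', L' -> &TL' | ε


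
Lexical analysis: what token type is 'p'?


Pattern: letter/underscore followed by alphanumerics, not a keyword
Type: IDENTIFIER


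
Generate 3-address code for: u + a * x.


Break into single-operator statements:
t1 = a * x
t2 = u + t1


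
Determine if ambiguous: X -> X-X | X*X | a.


'a-a*a' has two parse trees (no precedence encoded between - and *)
Ambiguous


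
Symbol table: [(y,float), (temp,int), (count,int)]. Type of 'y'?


Lookup 'y' → type float


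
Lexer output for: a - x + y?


Scan left to right, longest-match per lexeme
Tokens: ID(a), OP(-), ID(x), OP(+), ID(y)


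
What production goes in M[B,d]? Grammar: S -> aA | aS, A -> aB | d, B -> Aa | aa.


For [B, d]: 'd' ∈ FIRST(Aa)
Entry: B -> Aa


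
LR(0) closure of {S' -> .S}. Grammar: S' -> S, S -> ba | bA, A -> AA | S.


Start: S' -> .S
For each item with dot before a nonterminal B, add B -> .γ for every B-production
Closure: [S' -> .S, S -> .ba, S -> .bA]


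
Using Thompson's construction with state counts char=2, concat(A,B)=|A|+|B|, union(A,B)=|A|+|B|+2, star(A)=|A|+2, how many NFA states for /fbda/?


Syntax tree has 4 char leaf(s), 0 union(s), 0 star(s)
chars contribute 4×2 = 8; each union adds +2; each star adds +2
Total: 8 + 0 + 0 = 8 states


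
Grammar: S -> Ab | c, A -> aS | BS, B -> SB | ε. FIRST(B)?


Per alternative of B: FIRST(SB) = {a, c}; FIRST(ε) = {ε}
FIRST(B) = {a, c, ε}


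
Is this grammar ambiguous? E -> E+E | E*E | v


'v+v*v' has two parse trees (no precedence encoded between + and *)
Ambiguous


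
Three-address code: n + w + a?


Break into single-operator statements:
t1 = n + w
t2 = t1 + a


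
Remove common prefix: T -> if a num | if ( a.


Common prefix: 'if'
Factored: T -> if T', T' -> a num | ( a


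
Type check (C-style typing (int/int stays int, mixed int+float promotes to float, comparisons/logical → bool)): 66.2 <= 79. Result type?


Operand types: float <= int
Rule: comparison yields bool
Result type: bool


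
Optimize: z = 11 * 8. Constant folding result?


11 * 8 = 88 at compile time
Optimized: z = 88


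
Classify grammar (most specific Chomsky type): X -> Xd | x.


Left-linear: every RHS is a terminal or one nonterminal followed by a terminal
Classification: Type 3 (Regular)


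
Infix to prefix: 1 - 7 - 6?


left-to-right (same/higher precedence on left): tree is (- (- 1 7) 6)
Prefix: - - 1 7 6


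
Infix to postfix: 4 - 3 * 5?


* has higher precedence, evaluate 3*5 first
Postfix: 4 3 5 * -


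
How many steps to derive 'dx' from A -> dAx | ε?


Derivation: A => dAx => dx
Steps: 2


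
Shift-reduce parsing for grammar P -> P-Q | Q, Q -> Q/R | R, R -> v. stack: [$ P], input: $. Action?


start symbol P on stack, input exhausted
Action: accept


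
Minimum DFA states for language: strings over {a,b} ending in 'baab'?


Track the longest suffix of input matching a prefix of 'baab': 5 classes (prefixes of length 0..4)
Minimal DFA: 5 states


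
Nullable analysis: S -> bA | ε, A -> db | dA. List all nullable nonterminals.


A nonterminal is nullable iff some alternative derives ε (directly, or every symbol in it is nullable)
Nullable: {S}


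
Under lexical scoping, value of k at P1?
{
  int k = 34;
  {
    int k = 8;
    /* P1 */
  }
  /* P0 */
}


k declared in the same block as P1
k = 8


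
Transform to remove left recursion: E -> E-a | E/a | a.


Left-recursive alternatives: E-a, E/a; non-recursive: a
Introduce E': E -> aE', E' -> -aE' | /aE' | ε


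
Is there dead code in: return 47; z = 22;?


statement follows a return and is unreachable
Dead: 'z = 22'


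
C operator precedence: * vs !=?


'*' is multiplicative (level 10); '!=' is equality (level 6)
Higher level binds tighter
'*' has higher precedence than '!='


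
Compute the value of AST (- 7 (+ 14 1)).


Evaluate inner: (+ 14 1) = 15
Evaluate root: (- 7 15) = -8
Result: -8


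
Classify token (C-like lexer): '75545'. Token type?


Pattern: digits only
Type: INTEGER_LITERAL


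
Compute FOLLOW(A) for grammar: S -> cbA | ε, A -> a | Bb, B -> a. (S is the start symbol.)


$ ∈ FOLLOW(S). For each A -> αBβ: add FIRST(β)\{ε} to FOLLOW(B); if β nullable, add FOLLOW(A).
FOLLOW(A) = {$}


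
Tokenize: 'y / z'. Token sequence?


Scan left to right, longest-match per lexeme
Tokens: ID(y), OP(/), ID(z)


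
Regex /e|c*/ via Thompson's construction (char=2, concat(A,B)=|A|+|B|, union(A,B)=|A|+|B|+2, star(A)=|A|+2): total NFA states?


Syntax tree has 2 char leaf(s), 1 union(s), 1 star(s)
chars contribute 2×2 = 4; each union adds +2; each star adds +2
Total: 4 + 2 + 2 = 8 states


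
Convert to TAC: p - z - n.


Break into single-operator statements:
t1 = p - z
t2 = t1 - n


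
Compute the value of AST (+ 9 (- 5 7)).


Evaluate inner: (- 5 7) = -2
Evaluate root: (+ 9 -2) = 7
Result: 7


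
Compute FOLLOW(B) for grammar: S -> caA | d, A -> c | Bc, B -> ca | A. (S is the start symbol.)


$ ∈ FOLLOW(S). For each A -> αBβ: add FIRST(β)\{ε} to FOLLOW(B); if β nullable, add FOLLOW(A).
FOLLOW(B) = {c}


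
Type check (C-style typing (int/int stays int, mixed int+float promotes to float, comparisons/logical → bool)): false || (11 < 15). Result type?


Operand types: bool || bool
Rule: logical operators take bool operands and yield bool
Result type: bool


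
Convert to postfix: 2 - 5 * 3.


* has higher precedence, evaluate 5*3 first
Postfix: 2 5 3 * -


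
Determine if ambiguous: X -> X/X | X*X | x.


'x/x*x' has two parse trees (no precedence encoded between / and *)
Ambiguous


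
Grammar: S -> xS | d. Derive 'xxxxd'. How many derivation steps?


Derivation: S => xS => xxS => xxxS => xxxxS => xxxxd
Steps: 5


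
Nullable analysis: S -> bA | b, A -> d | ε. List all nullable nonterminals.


A nonterminal is nullable iff some alternative derives ε (directly, or every symbol in it is nullable)
Nullable: {A}


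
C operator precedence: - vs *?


'*' is multiplicative (level 10); '-' is additive (level 9)
Higher level binds tighter
'*' has higher precedence than '-'


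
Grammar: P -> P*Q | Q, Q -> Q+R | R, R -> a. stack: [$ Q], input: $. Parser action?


lookahead ∉ {+} so Q won't extend; reduce P -> Q
Action: reduce (P -> Q)


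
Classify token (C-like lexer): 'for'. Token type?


Pattern: reserved word
Type: KEYWORD


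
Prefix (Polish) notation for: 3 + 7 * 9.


'*' binds tighter: tree is (+ 3 (* 7 9))
Prefix: + 3 * 7 9


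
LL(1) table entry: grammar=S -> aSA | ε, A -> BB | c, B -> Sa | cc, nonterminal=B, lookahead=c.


For [B, c]: 'c' ∈ FIRST(cc)
Entry: B -> cc


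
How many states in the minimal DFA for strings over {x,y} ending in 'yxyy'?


Track the longest suffix of input matching a prefix of 'yxyy': 5 classes (prefixes of length 0..4)
Minimal DFA: 5 states


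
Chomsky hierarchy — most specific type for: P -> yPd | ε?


Single nonterminal LHS, but y^n d^n is not regular
Classification: Type 2 (Context-Free)


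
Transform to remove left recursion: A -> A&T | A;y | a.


Left-recursive alternatives: A&T, A;y; non-recursive: a
Introduce A': A -> aA', A' -> &TA' | ;yA' | ε


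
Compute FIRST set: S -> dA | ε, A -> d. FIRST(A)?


Per alternative of A: FIRST(d) = {d}
FIRST(A) = {d}


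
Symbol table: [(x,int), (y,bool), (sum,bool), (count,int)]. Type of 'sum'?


Lookup 'sum' → type bool


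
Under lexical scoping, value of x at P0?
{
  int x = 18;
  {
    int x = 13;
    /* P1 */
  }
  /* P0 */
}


x declared in the same block as P0
x = 18


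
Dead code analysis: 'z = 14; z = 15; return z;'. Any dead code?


first assignment to z is overwritten before any read
Dead: 'z = 14'


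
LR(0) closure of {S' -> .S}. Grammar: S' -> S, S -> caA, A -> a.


Start: S' -> .S
For each item with dot before a nonterminal B, add B -> .γ for every B-production
Closure: [S' -> .S, S -> .caA]


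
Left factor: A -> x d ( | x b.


Common prefix: 'x'
Factored: A -> x A', A' -> d ( | b


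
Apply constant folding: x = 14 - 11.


14 - 11 = 3 at compile time
Optimized: x = 3


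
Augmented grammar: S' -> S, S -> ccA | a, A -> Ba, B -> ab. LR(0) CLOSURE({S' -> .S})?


Start: S' -> .S
For each item with dot before a nonterminal B, add B -> .γ for every B-production
Closure: [S' -> .S, S -> .ccA, S -> .a]


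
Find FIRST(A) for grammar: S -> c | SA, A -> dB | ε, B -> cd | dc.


Per alternative of A: FIRST(dB) = {d}; FIRST(ε) = {ε}
FIRST(A) = {d, ε}


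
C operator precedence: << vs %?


'%' is multiplicative (level 10); '<<' is shift (level 8)
Higher level binds tighter
'%' has higher precedence than '<<'


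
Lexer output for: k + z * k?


Scan left to right, longest-match per lexeme
Tokens: ID(k), OP(+), ID(z), OP(*), ID(k)


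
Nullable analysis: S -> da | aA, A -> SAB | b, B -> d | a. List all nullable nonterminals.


A nonterminal is nullable iff some alternative derives ε (directly, or every symbol in it is nullable)
Nullable: {}


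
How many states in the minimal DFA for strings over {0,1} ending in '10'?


Track the longest suffix of input matching a prefix of '10': 3 classes (prefixes of length 0..2)
Minimal DFA: 3 states


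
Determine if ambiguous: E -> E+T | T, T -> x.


precedence layered via separate nonterminal T: deterministic
Unambiguous


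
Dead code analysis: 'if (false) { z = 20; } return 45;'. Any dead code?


condition is constant false, so the whole block is unreachable
Dead: 'if (false) { z = 20; }'


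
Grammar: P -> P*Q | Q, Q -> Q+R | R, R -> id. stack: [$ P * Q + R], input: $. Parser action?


handle 'Q+R' on top
Action: reduce (Q -> Q+R)


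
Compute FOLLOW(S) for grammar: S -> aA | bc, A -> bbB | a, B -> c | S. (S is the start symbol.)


$ ∈ FOLLOW(S). For each A -> αBβ: add FIRST(β)\{ε} to FOLLOW(B); if β nullable, add FOLLOW(A).
FOLLOW(S) = {$}


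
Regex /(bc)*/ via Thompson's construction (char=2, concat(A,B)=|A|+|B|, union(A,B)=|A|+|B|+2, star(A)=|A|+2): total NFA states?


Syntax tree has 2 char leaf(s), 0 union(s), 1 star(s)
chars contribute 2×2 = 4; each union adds +2; each star adds +2
Total: 4 + 0 + 2 = 6 states


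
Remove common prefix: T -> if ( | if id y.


Common prefix: 'if'
Factored: T -> if T', T' -> ( | id y


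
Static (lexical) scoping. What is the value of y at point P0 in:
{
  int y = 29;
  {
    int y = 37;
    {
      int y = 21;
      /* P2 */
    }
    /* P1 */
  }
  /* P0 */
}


y declared in the same block as P0
y = 29


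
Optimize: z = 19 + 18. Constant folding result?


19 + 18 = 37 at compile time
Optimized: z = 37


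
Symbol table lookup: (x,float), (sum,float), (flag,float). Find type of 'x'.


Lookup 'x' → type float


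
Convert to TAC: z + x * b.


Break into single-operator statements:
t1 = x * b
t2 = z + t1


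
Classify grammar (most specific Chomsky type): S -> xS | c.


Right-linear: every RHS is a terminal or a terminal followed by one nonterminal
Classification: Type 3 (Regular)


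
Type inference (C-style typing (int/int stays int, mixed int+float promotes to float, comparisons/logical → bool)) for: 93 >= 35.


Operand types: int >= int
Rule: comparison yields bool
Result type: bool


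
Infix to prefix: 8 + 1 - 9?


left-to-right (same/higher precedence on left): tree is (- (+ 8 1) 9)
Prefix: - + 8 1 9


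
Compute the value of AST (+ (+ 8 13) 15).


Evaluate inner: (+ 8 13) = 21
Evaluate root: (+ 21 15) = 36
Result: 36


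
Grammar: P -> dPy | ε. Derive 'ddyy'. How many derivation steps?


Derivation: P => dPy => ddPyy => ddyy
Steps: 3


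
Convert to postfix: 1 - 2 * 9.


* has higher precedence, evaluate 2*9 first
Postfix: 1 2 9 * -


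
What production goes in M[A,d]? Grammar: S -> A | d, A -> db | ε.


For [A, d]: 'd' ∈ FIRST(db)
Entry: A -> db


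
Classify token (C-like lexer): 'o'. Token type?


Pattern: letter/underscore followed by alphanumerics, not a keyword
Type: IDENTIFIER


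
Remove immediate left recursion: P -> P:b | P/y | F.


Left-recursive alternatives: P:b, P/y; non-recursive: F
Introduce P': P -> FP', P' -> :bP' | /yP' | ε


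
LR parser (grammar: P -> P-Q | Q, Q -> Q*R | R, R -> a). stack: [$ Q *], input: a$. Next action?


no handle; shift 'a'
Action: shift


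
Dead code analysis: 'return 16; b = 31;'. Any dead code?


statement follows a return and is unreachable
Dead: 'b = 31'


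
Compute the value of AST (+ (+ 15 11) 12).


Evaluate inner: (+ 15 11) = 26
Evaluate root: (+ 26 12) = 38
Result: 38


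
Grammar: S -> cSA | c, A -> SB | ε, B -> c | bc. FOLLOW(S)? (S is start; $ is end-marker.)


$ ∈ FOLLOW(S). For each A -> αBβ: add FIRST(β)\{ε} to FOLLOW(B); if β nullable, add FOLLOW(A).
FOLLOW(S) = {$, b, c}


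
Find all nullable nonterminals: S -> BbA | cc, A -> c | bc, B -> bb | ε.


A nonterminal is nullable iff some alternative derives ε (directly, or every symbol in it is nullable)
Nullable: {B}


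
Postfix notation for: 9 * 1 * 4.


Left to right (same or higher precedence on left)
Postfix: 9 1 * 4 *


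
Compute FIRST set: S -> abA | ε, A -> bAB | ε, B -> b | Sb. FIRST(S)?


Per alternative of S: FIRST(abA) = {a}; FIRST(ε) = {ε}
FIRST(S) = {a, ε}


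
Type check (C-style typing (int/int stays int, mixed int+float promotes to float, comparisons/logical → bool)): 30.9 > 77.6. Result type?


Operand types: float > float
Rule: comparison yields bool
Result type: bool


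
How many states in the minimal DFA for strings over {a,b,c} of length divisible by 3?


Track length mod 3: states 0..2, accept at 0
Minimal DFA: 3 states


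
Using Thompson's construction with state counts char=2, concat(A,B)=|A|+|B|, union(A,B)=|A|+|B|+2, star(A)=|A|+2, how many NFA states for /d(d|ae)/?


Syntax tree has 4 char leaf(s), 1 union(s), 0 star(s)
chars contribute 4×2 = 8; each union adds +2; each star adds +2
Total: 8 + 2 + 0 = 10 states


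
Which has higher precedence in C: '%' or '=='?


'%' is multiplicative (level 10); '==' is equality (level 6)
Higher level binds tighter
'%' has higher precedence than '=='


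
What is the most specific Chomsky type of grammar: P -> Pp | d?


Left-linear: every RHS is a terminal or one nonterminal followed by a terminal
Classification: Type 3 (Regular)


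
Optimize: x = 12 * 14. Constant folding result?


12 * 14 = 168 at compile time
Optimized: x = 168


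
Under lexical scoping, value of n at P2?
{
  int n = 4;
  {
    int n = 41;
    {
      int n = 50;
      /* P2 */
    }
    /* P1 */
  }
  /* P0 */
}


n declared in the same block as P2
n = 50


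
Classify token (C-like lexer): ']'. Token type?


Pattern: delimiter/punctuation
Type: PUNCTUATION


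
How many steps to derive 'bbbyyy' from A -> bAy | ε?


Derivation: A => bAy => bbAyy => bbbAyyy => bbbyyy
Steps: 4


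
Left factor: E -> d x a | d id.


Common prefix: 'd'
Factored: E -> d E', E' -> x a | id


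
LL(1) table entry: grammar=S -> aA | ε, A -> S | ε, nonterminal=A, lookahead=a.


For [A, a]: 'a' ∈ FIRST(S)
Entry: A -> S


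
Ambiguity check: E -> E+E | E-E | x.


'x+x-x' has two parse trees (no precedence encoded between + and -)
Ambiguous


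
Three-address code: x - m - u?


Break into single-operator statements:
t1 = x - m
t2 = t1 - u


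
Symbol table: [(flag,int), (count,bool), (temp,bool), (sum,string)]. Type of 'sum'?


Lookup 'sum' → type string


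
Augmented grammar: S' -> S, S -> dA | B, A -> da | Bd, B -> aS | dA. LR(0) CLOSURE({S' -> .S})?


Start: S' -> .S
For each item with dot before a nonterminal B, add B -> .γ for every B-production
Closure: [S' -> .S, S -> .dA, S -> .B, B -> .aS, B -> .dA]


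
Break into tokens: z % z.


Scan left to right, longest-match per lexeme
Tokens: ID(z), OP(%), ID(z)


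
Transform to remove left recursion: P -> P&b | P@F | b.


Left-recursive alternatives: P&b, P@F; non-recursive: b
Introduce P': P -> bP', P' -> &bP' | @FP' | ε


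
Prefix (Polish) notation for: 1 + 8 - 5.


left-to-right (same/higher precedence on left): tree is (- (+ 1 8) 5)
Prefix: - + 1 8 5


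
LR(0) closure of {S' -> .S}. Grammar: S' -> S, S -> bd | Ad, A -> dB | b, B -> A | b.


Start: S' -> .S
For each item with dot before a nonterminal B, add B -> .γ for every B-production
Closure: [S' -> .S, S -> .bd, S -> .Ad, A -> .dB, A -> .b]


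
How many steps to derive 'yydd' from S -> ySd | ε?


Derivation: S => ySd => yySdd => yydd
Steps: 3


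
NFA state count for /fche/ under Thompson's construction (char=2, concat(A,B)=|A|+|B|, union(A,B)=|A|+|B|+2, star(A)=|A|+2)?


Syntax tree has 4 char leaf(s), 0 union(s), 0 star(s)
chars contribute 4×2 = 8; each union adds +2; each star adds +2
Total: 8 + 0 + 0 = 8 states


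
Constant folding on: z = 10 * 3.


10 * 3 = 30 at compile time
Optimized: z = 30


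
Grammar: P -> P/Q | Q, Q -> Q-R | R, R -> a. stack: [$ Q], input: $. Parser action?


lookahead ∉ {-} so Q won't extend; reduce P -> Q
Action: reduce (P -> Q)


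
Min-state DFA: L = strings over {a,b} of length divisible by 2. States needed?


Track length mod 2: states 0..1, accept at 0
Minimal DFA: 2 states


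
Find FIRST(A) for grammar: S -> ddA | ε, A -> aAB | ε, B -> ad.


Per alternative of A: FIRST(aAB) = {a}; FIRST(ε) = {ε}
FIRST(A) = {a, ε}


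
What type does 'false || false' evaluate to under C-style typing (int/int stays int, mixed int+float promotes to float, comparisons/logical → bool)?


Operand types: bool || bool
Rule: logical operators take bool operands and yield bool
Result type: bool


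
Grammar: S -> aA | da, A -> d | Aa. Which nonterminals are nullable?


A nonterminal is nullable iff some alternative derives ε (directly, or every symbol in it is nullable)
Nullable: {}


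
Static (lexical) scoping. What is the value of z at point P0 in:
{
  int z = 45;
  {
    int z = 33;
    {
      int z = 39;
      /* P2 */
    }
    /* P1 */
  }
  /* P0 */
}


z declared in the same block as P0
z = 45


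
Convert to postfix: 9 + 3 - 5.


Left to right (same or higher precedence on left)
Postfix: 9 3 + 5 -


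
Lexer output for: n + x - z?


Scan left to right, longest-match per lexeme
Tokens: ID(n), OP(+), ID(x), OP(-), ID(z)


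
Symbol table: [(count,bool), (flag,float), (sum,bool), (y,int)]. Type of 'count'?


Lookup 'count' → type bool


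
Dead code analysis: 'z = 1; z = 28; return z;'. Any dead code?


first assignment to z is overwritten before any read
Dead: 'z = 1'


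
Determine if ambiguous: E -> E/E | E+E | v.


'v/v+v' has two parse trees (no precedence encoded between / and +)
Ambiguous


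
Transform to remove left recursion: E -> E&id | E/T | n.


Left-recursive alternatives: E&id, E/T; non-recursive: n
Introduce E': E -> nE', E' -> &idE' | /TE' | ε


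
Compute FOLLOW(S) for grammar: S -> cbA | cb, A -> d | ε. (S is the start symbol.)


$ ∈ FOLLOW(S). For each A -> αBβ: add FIRST(β)\{ε} to FOLLOW(B); if β nullable, add FOLLOW(A).
FOLLOW(S) = {$}


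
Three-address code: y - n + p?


Break into single-operator statements:
t1 = y - n
t2 = t1 + p


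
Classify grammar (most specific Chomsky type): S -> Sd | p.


Left-linear: every RHS is a terminal or one nonterminal followed by a terminal
Classification: Type 3 (Regular)


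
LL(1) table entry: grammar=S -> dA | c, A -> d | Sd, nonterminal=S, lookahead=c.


For [S, c]: 'c' ∈ FIRST(c)
Entry: S -> c


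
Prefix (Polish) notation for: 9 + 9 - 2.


left-to-right (same/higher precedence on left): tree is (- (+ 9 9) 2)
Prefix: - + 9 9 2


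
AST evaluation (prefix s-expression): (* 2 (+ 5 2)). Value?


Evaluate inner: (+ 5 2) = 7
Evaluate root: (* 2 7) = 14
Result: 14


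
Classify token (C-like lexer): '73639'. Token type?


Pattern: digits only
Type: INTEGER_LITERAL


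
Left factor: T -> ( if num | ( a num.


Common prefix: '('
Factored: T -> ( T', T' -> if num | a num


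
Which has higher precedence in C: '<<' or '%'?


'%' is multiplicative (level 10); '<<' is shift (level 8)
Higher level binds tighter
'%' has higher precedence than '<<'


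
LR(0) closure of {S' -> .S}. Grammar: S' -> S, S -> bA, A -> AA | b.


Start: S' -> .S
For each item with dot before a nonterminal B, add B -> .γ for every B-production
Closure: [S' -> .S, S -> .bA]


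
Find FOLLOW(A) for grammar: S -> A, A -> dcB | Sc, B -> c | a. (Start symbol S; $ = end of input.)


$ ∈ FOLLOW(S). For each A -> αBβ: add FIRST(β)\{ε} to FOLLOW(B); if β nullable, add FOLLOW(A).
FOLLOW(A) = {$, c}


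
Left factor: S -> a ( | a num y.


Common prefix: 'a'
Factored: S -> a S', S' -> ( | num y


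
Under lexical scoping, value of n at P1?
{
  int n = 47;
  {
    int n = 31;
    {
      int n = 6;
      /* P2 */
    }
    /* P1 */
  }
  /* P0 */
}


n declared in the same block as P1
n = 31


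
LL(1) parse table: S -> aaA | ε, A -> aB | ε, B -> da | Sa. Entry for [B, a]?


For [B, a]: 'a' ∈ FIRST(Sa)
Entry: B -> Sa


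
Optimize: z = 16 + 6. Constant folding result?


16 + 6 = 22 at compile time
Optimized: z = 22


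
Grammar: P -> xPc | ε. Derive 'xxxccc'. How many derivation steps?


Derivation: P => xPc => xxPcc => xxxPccc => xxxccc
Steps: 4


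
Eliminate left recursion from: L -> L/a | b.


Left-recursive alternatives: L/a; non-recursive: b
Introduce L': L -> bL', L' -> /aL' | ε


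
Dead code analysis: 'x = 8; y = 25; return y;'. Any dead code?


x is assigned but never read
Dead: 'x = 8'


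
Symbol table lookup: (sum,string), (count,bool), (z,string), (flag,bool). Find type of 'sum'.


Lookup 'sum' → type string


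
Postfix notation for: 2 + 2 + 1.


Left to right (same or higher precedence on left)
Postfix: 2 2 + 1 +


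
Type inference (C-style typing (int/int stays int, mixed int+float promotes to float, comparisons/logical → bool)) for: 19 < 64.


Operand types: int < int
Rule: comparison yields bool
Result type: bool


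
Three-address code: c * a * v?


Break into single-operator statements:
t1 = c * a
t2 = t1 * v


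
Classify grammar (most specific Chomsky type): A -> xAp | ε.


Single nonterminal LHS, but x^n p^n is not regular
Classification: Type 2 (Context-Free)


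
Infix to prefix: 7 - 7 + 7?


left-to-right (same/higher precedence on left): tree is (+ (- 7 7) 7)
Prefix: + - 7 7 7


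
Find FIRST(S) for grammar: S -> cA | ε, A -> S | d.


Per alternative of S: FIRST(cA) = {c}; FIRST(ε) = {ε}
FIRST(S) = {c, ε}


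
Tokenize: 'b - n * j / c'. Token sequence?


Scan left to right, longest-match per lexeme
Tokens: ID(b), OP(-), ID(n), OP(*), ID(j), OP(/), ID(c)


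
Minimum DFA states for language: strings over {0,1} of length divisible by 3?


Track length mod 3: states 0..2, accept at 0
Minimal DFA: 3 states


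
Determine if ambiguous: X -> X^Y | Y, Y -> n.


precedence layered via separate nonterminal Y: deterministic
Unambiguous


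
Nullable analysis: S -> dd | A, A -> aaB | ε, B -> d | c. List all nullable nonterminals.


A nonterminal is nullable iff some alternative derives ε (directly, or every symbol in it is nullable)
Nullable: {A, S}


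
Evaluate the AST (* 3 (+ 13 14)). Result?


Evaluate inner: (+ 13 14) = 27
Evaluate root: (* 3 27) = 81
Result: 81


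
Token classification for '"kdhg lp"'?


Pattern: double-quoted sequence
Type: STRING_LITERAL


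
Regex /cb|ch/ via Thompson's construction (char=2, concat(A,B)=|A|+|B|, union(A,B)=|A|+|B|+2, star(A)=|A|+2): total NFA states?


Syntax tree has 4 char leaf(s), 1 union(s), 0 star(s)
chars contribute 4×2 = 8; each union adds +2; each star adds +2
Total: 8 + 2 + 0 = 10 states


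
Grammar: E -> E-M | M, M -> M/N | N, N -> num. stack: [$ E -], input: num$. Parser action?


no handle ('E-' is not any RHS); shift 'num'
Action: shift


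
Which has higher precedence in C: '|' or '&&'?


'|' is bitwise OR (level 3); '&&' is logical AND (level 2)
Higher level binds tighter
'|' has higher precedence than '&&'


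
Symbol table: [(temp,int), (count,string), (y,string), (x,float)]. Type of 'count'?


Lookup 'count' → type string


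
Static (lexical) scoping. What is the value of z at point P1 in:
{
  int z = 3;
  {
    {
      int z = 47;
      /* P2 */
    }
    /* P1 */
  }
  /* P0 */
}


P1's block does not declare z; resolves to the enclosing declaration at depth 0
z = 3


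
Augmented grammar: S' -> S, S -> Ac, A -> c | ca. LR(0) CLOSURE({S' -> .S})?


Start: S' -> .S
For each item with dot before a nonterminal B, add B -> .γ for every B-production
Closure: [S' -> .S, S -> .Ac, A -> .c, A -> .ca]


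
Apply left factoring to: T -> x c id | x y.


Common prefix: 'x'
Factored: T -> x T', T' -> c id | y


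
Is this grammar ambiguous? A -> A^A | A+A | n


'n^n+n' has two parse trees (no precedence encoded between ^ and +)
Ambiguous


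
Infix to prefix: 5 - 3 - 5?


left-to-right (same/higher precedence on left): tree is (- (- 5 3) 5)
Prefix: - - 5 3 5


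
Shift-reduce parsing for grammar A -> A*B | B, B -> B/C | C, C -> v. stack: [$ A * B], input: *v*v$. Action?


handle 'A*B' on top; lookahead ∈ FOLLOW(A) = {*, $}
Action: reduce (A -> A*B)


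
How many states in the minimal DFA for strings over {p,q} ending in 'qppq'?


Track the longest suffix of input matching a prefix of 'qppq': 5 classes (prefixes of length 0..4)
Minimal DFA: 5 states


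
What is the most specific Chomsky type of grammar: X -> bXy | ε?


Single nonterminal LHS, but b^n y^n is not regular
Classification: Type 2 (Context-Free)


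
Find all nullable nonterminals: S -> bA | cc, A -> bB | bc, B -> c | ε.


A nonterminal is nullable iff some alternative derives ε (directly, or every symbol in it is nullable)
Nullable: {B}


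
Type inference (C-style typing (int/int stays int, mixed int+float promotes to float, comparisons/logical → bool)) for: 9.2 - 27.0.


Operand types: float - float
Rule: mixed int/float promotes to float; int/int stays int
Result type: float


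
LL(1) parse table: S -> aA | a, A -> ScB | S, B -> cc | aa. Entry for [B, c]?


For [B, c]: 'c' ∈ FIRST(cc)
Entry: B -> cc


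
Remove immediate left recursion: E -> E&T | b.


Left-recursive alternatives: E&T; non-recursive: b
Introduce E': E -> bE', E' -> &TE' | ε


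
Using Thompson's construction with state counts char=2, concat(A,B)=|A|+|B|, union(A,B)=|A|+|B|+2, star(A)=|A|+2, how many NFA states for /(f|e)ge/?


Syntax tree has 4 char leaf(s), 1 union(s), 0 star(s)
chars contribute 4×2 = 8; each union adds +2; each star adds +2
Total: 8 + 2 + 0 = 10 states


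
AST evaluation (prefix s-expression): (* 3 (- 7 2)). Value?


Evaluate inner: (- 7 2) = 5
Evaluate root: (* 3 5) = 15
Result: 15
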